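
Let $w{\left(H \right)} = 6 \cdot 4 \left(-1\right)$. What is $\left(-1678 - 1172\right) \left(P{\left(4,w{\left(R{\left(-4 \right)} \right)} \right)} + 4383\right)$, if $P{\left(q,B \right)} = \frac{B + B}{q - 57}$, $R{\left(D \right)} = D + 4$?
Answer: $- \frac{662188950}{53} \approx -1.2494 \cdot 10^{7}$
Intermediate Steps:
$R{\left(D \right)} = 4 + D$
$w{\left(H \right)} = -24$ ($w{\left(H \right)} = 24 \left(-1\right) = -24$)
$P{\left(q,B \right)} = \frac{2 B}{-57 + q}$
$\left(-1678 - 1172\right) \left(P{\left(4,w{\left(R{\left(-4 \right)} \right)} \right)} + 4383\right) = \left(-1678 - 1172\right) \left(2 \left(-24\right) \frac{1}{-57 + 4} + 4383\right) = - 2850 \left(2 \left(-24\right) \frac{1}{-53} + 4383\right) = - 2850 \left(2 \left(-24\right) \left(- \frac{1}{53}\right) + 4383\right) = - 2850 \left(\frac{48}{53} + 4383\right) = \left(-2850\right) \frac{232347}{53} = - \frac{662188950}{53}$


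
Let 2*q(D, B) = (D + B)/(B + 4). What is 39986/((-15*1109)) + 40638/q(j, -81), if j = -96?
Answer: 34699648166/981465 ≈ 35355.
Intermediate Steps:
q(D, B) = (B + D)/(2*(4 + B)) (q(D, B) = ((D + B)/(B + 4))/2 = ((B + D)/(4 + B))/2 = (B + D)/(2*(4 + B)))
39986/((-15*1109)) + 40638/q(j, -81) = 39986/((-15*1109)) + 40638/(((-81 - 96)/(2*(4 - 81)))) = 39986/(-16635) + 40638/(((½)*(-177)/(-77))) = 39986*(-1/16635) + 40638/(((½)*(-1/77)*(-177))) = -39986/16635 + 40638/(177/154) = -39986/16635 + 40638*(154/177) = -39986/16635 + 2086084/59 = 34699648166/981465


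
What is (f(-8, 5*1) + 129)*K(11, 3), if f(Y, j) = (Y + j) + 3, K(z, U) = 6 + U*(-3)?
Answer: -387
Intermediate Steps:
K(z, U) = 6 - 3*U
f(Y, j) = 3 + Y + j
(f(-8, 5*1) + 129)*K(11, 3) = ((3 - 8 + 5*1) + 129)*(6 - 3*3) = ((3 - 8 + 5) + 129)*(6 - 9) = (0 + 129)*(-3) = 129*(-3) = -387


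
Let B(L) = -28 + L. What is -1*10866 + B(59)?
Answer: -10835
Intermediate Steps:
-1*10866 + B(59) = -1*10866 + (-28 + 59) = -10866 + 31 = -10835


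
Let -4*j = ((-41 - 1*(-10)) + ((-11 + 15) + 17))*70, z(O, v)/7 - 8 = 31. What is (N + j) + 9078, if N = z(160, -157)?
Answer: 9526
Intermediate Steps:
z(O, v) = 273 (z(O, v) = 56 + 7*31 = 56 + 217 = 273)
N = 273
j = 175 (j = -((-41 - 1*(-10)) + ((-11 + 15) + 17))*70/4 = -((-41 + 10) + (4 + 17))*70/4 = -(-31 + 21)*70/4 = -(-5)*70/2 = -1/4*(-700) = 175)
(N + j) + 9078 = (273 + 175) + 9078 = 448 + 9078 = 9526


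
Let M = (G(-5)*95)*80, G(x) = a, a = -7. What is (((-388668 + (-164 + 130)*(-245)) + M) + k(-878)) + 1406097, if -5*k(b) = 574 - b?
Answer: 4861343/5 ≈ 9.7227e+5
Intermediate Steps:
k(b) = -574/5 + b/5 (k(b) = -(574 - b)/5 = -574/5 + b/5)
G(x) = -7
M = -53200 (M = -7*95*80 = -665*80 = -53200)
(((-388668 + (-164 + 130)*(-245)) + M) + k(-878)) + 1406097 = (((-388668 + (-164 + 130)*(-245)) - 53200) + (-574/5 + (⅕)*(-878))) + 1406097 = (((-388668 - 34*(-245)) - 53200) + (-574/5 - 878/5)) + 1406097 = (((-388668 + 8330) - 53200) - 1452/5) + 1406097 = ((-380338 - 53200) - 1452/5) + 1406097 = (-433538 - 1452/5) + 1406097 = -2169142/5 + 1406097 = 4861343/5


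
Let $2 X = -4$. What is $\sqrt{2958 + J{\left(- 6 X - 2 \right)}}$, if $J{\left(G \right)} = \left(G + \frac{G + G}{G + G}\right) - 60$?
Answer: $\sqrt{2909} \approx 53.935$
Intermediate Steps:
$X = -2$ ($X = \frac{1}{2} \left(-4\right) = -2$)
$J{\left(G \right)} = -59 + G$ ($J{\left(G \right)} = \left(G + \frac{2 G}{2 G}\right) - 60 = \left(G + 2 G \frac{1}{2 G}\right) - 60 = \left(G + 1\right) - 60 = \left(1 + G\right) - 60 = -59 + G$)
$\sqrt{2958 + J{\left(- 6 X - 2 \right)}} = \sqrt{2958 - 49} = \sqrt{2909}$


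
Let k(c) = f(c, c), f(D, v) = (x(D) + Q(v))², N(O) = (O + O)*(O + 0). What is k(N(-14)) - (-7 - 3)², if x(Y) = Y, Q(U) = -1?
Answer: 152781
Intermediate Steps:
N(O) = 2*O² (N(O) = (2*O)*O = 2*O²)
f(D, v) = (-1 + D)² (f(D, v) = (D - 1)² = (-1 + D)²)
k(c) = (-1 + c)²
k(N(-14)) - (-7 - 3)² = (-1 + 2*(-14)²)² - (-7 - 3)² = (-1 + 2*196)² - 1*(-10)² = (-1 + 392)² - 1*100 = 391² - 100 = 152881 - 100 = 152781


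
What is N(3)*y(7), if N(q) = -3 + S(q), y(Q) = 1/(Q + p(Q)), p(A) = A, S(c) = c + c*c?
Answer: 9/14 ≈ 0.64286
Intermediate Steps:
S(c) = c + c²
y(Q) = 1/(2*Q) (y(Q) = 1/(Q + Q) = 1/(2*Q))
N(q) = -3 + q*(1 + q)
N(3)*y(7) = (-3 + 3*(1 + 3))*((½)/7) = (-3 + 3*4)*((½)*(⅐)) = (-3 + 12)*(1/14) = 9*(1/14) = 9/14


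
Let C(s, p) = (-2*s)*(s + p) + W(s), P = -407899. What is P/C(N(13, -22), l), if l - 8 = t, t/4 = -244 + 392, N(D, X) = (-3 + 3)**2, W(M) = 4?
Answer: -407899/4 ≈ -1.0197e+5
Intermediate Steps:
N(D, X) = 0 (N(D, X) = 0**2 = 0)
t = 592 (t = 4*(-244 + 392) = 4*148 = 592)
l = 600 (l = 8 + 592 = 600)
C(s, p) = 4 - 2*s*(p + s) (C(s, p) = (-2*s)*(s + p) + 4 = (-2*s)*(p + s) + 4 = -2*s*(p + s) + 4 = 4 - 2*s*(p + s))
P/C(N(13, -22), l) = -407899/(4 - 2*0**2 - 2*600*0) = -407899/(4 - 2*0 + 0) = -407899/(4 + 0 + 0) = -407899/4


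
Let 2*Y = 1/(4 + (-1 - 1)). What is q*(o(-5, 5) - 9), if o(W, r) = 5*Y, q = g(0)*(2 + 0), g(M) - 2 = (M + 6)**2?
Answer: -589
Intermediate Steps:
g(M) = 2 + (6 + M)**2 (g(M) = 2 + (M + 6)**2 = 2 + (6 + M)**2)
Y = 1/4 (Y = 1/(2*(4 + (-1 - 1))) = 1/(2*(4 - 2)) = (1/2)/2 = (1/2)*(1/2) = 1/4 ≈ 0.25000)
q = 76 (q = (2 + (6 + 0)**2)*(2 + 0) = (2 + 6**2)*2 = (2 + 36)*2 = 38*2 = 76)
o(W, r) = 5/4 (o(W, r) = 5*(1/4) = 5/4)
q*(o(-5, 5) - 9) = 76*(5/4 - 9) = 76*(-31/4) = -589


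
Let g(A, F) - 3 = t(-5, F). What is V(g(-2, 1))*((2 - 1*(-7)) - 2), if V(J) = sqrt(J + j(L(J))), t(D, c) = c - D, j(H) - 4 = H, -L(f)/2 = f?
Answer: 7*I*sqrt(5) ≈ 15.652*I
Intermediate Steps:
L(f) = -2*f
j(H) = 4 + H
g(A, F) = 8 + F (g(A, F) = 3 + (F - 1*(-5)) = 3 + (F + 5) = 3 + (5 + F) = 8 + F)
V(J) = sqrt(4 - J) (V(J) = sqrt(J + (4 - 2*J)) = sqrt(4 - J))
V(g(-2, 1))*((2 - 1*(-7)) - 2) = sqrt(4 - (8 + 1))*((2 - 1*(-7)) - 2) = sqrt(4 - 1*9)*((2 + 7) - 2) = sqrt(4 - 9)*(9 - 2) = sqrt(-5)*7 = (I*sqrt(5))*7 = 7*I*sqrt(5)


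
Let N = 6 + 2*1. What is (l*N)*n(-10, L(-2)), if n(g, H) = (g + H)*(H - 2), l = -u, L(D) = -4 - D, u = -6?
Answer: 2304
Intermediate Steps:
l = 6 (l = -1*(-6) = 6)
n(g, H) = (-2 + H)*(H + g) (n(g, H) = (H + g)*(-2 + H) = (-2 + H)*(H + g))
N = 8 (N = 6 + 2 = 8)
(l*N)*n(-10, L(-2)) = (6*8)*((-4 - 1*(-2))**2 - 2*(-4 - 1*(-2)) - 2*(-10) + (-4 - 1*(-2))*(-10)) = 48*((-4 + 2)**2 - 2*(-4 + 2) + 20 + (-4 + 2)*(-10)) = 48*((-2)**2 - 2*(-2) + 20 - 2*(-10)) = 48*(4 + 4 + 20 + 20) = 48*48 = 2304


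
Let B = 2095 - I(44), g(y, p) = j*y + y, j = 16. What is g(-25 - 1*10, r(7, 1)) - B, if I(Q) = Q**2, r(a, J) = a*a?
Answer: -754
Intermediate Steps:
r(a, J) = a**2
g(y, p) = 17*y (g(y, p) = 16*y + y = 17*y)
B = 159 (B = 2095 - 1*44**2 = 2095 - 1*1936 = 2095 - 1936 = 159)
g(-25 - 1*10, r(7, 1)) - B = 17*(-25 - 1*10) - 1*159 = 17*(-25 - 10) - 159 = 17*(-35) - 159 = -595 - 159 = -754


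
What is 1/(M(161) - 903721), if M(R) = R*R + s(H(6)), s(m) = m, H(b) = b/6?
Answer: -1/877799 ≈ -1.1392e-6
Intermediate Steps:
H(b) = b/6 (H(b) = b*(⅙) = b/6)
M(R) = 1 + R² (M(R) = R*R + (⅙)*6 = R² + 1 = 1 + R²)
1/(M(161) - 903721) = 1/((1 + 161²) - 903721) = 1/((1 + 25921) - 903721) = 1/(25922 - 903721) = 1/(-877799) = -1/877799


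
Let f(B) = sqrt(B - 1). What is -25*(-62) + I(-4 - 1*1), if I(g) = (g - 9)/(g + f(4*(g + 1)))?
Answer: 4655/3 + I*sqrt(17)/3 ≈ 1551.7 + 1.3744*I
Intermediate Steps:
f(B) = sqrt(-1 + B)
I(g) = (-9 + g)/(g + sqrt(3 + 4*g)) (I(g) = (g - 9)/(g + sqrt(-1 + 4*(g + 1))) = (-9 + g)/(g + sqrt(-1 + 4*(1 + g))) = (-9 + g)/(g + sqrt(-1 + (4 + 4*g))) = (-9 + g)/(g + sqrt(3 + 4*g)))
-25*(-62) + I(-4 - 1*1) = -25*(-62) + (-9 + (-4 - 1*1))/((-4 - 1*1) + sqrt(3 + 4*(-4 - 1*1))) = 1550 + (-9 + (-4 - 1))/((-4 - 1) + sqrt(3 + 4*(-4 - 1))) = 1550 + (-9 - 5)/(-5 + sqrt(3 + 4*(-5))) = 1550 - 14/(-5 + sqrt(3 - 20)) = 1550 - 14/(-5 + sqrt(-17)) = 1550 - 14/(-5 + I*sqrt(17))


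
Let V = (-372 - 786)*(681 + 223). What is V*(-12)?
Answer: 12561984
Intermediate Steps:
V = -1046832 (V = -1158*904 = -1046832)
V*(-12) = -1046832*(-12) = 12561984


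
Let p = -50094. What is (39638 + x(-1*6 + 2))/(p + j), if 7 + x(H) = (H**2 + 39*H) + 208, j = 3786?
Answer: -13233/15436 ≈ -0.85728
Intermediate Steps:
x(H) = 201 + H**2 + 39*H (x(H) = -7 + ((H**2 + 39*H) + 208) = -7 + (208 + H**2 + 39*H) = 201 + H**2 + 39*H)
(39638 + x(-1*6 + 2))/(p + j) = (39638 + (201 + (-1*6 + 2)**2 + 39*(-1*6 + 2)))/(-50094 + 3786) = (39638 + (201 + (-6 + 2)**2 + 39*(-6 + 2)))/(-46308) = (39638 + (201 + (-4)**2 + 39*(-4)))*(-1/46308) = (39638 + (201 + 16 - 156))*(-1/46308) = (39638 + 61)*(-1/46308) = 39699*(-1/46308) = -13233/15436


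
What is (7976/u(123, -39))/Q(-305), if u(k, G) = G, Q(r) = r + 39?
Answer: 3988/5187 ≈ 0.76885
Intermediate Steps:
Q(r) = 39 + r
(7976/u(123, -39))/Q(-305) = (7976/(-39))/(39 - 305) = (7976*(-1/39))/(-266) = -7976/39*(-1/266) = 3988/5187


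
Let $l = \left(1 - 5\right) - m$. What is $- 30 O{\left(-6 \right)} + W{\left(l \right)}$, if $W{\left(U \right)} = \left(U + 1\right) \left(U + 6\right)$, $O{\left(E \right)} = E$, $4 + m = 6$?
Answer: $180$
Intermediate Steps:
$m = 2$ ($m = -4 + 6 = 2$)
$l = -6$ ($l = \left(1 - 5\right) - 2 = -4 - 2 = -6$)
$W{\left(U \right)} = \left(1 + U\right) \left(6 + U\right)$
$- 30 O{\left(-6 \right)} + W{\left(l \right)} = \left(-30\right) \left(-6\right) + \left(6 + \left(-6\right)^{2} + 7 \left(-6\right)\right) = 180 + \left(6 + 36 - 42\right) = 180 + 0 = 180$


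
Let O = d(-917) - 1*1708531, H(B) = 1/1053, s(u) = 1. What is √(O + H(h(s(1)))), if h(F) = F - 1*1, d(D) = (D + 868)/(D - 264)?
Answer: I*√32620782236679065/138177 ≈ 1307.1*I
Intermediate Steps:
d(D) = (868 + D)/(-264 + D)
h(F) = -1 + F (h(F) = F - 1 = -1 + F)
H(B) = 1/1053
O = -2017775062/1181 (O = (868 - 917)/(-264 - 917) - 1*1708531 = -49/(-1181) - 1708531 = -1/1181*(-49) - 1708531 = 49/1181 - 1708531 = -2017775062/1181 ≈ -1.7085e+6)
√(O + H(h(s(1)))) = √(-2017775062/1181 + 1/1053) = √(-2124717139105/1243593) = I*√32620782236679065/138177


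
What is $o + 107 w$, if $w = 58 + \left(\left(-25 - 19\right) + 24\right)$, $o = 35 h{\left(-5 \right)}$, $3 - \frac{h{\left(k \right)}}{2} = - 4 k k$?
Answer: $11276$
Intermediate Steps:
$h{\left(k \right)} = 6 + 8 k^{2}$ ($h{\left(k \right)} = 6 - 2 - 4 k k = 6 - 2 \left(- 4 k^{2}\right) = 6 + 8 k^{2}$)
$o = 7210$ ($o = 35 \left(6 + 8 \left(-5\right)^{2}\right) = 35 \left(6 + 8 \cdot 25\right) = 35 \left(6 + 200\right) = 35 \cdot 206 = 7210$)
$w = 38$ ($w = 58 + \left(-44 + 24\right) = 58 - 20 = 38$)
$o + 107 w = 7210 + 107 \cdot 38 = 7210 + 4066 = 11276$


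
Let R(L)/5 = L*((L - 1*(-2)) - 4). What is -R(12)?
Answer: -600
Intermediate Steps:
R(L) = 5*L*(-2 + L) (R(L) = 5*(L*((L - 1*(-2)) - 4)) = 5*(L*((L + 2) - 4)) = 5*(L*((2 + L) - 4)) = 5*(L*(-2 + L)) = 5*L*(-2 + L))
-R(12) = -5*12*(-2 + 12) = -5*12*10 = -1*600 = -600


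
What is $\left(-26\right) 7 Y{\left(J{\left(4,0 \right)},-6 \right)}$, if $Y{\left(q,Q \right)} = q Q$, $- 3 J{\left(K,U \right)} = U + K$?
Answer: $-1456$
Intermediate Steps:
$J{\left(K,U \right)} = - \frac{K}{3} - \frac{U}{3}$ ($J{\left(K,U \right)} = - \frac{U + K}{3} = - \frac{K + U}{3} = - \frac{K}{3} - \frac{U}{3}$)
$Y{\left(q,Q \right)} = Q q$
$\left(-26\right) 7 Y{\left(J{\left(4,0 \right)},-6 \right)} = \left(-26\right) 7 \left(- 6 \left(\left(- \frac{1}{3}\right) 4 - 0\right)\right) = - 182 \left(- 6 \left(- \frac{4}{3} + 0\right)\right) = - 182 \left(\left(-6\right) \left(- \frac{4}{3}\right)\right) = \left(-182\right) 8 = -1456$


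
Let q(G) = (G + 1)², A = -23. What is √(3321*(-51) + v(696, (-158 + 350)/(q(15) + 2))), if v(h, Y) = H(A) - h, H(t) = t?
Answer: I*√170090 ≈ 412.42*I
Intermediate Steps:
q(G) = (1 + G)²
v(h, Y) = -23 - h
√(3321*(-51) + v(696, (-158 + 350)/(q(15) + 2))) = √(3321*(-51) + (-23 - 1*696)) = √(-169371 + (-23 - 696)) = √(-169371 - 719) = √(-170090) = I*√170090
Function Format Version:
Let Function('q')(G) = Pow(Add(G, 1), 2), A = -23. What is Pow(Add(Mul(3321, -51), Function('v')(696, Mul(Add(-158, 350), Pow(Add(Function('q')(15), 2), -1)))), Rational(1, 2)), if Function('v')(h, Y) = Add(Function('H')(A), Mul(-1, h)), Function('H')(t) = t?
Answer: Mul(I, Pow(170090, Rational(1, 2))) ≈ Mul(412.42, I)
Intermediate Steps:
Function('q')(G) = Pow(Add(1, G), 2)
Function('v')(h, Y) = Add(-23, Mul(-1, h))
Pow(Add(Mul(3321, -51), Function('v')(696, Mul(Add(-158, 350), Pow(Add(Function('q')(15), 2), -1)))), Rational(1, 2)) = Pow(Add(Mul(3321, -51), Add(-23, Mul(-1, 696))), Rational(1, 2)) = Pow(Add(-169371, Add(-23, -696)), Rational(1, 2)) = Pow(Add(-169371, -719), Rational(1, 2)) = Pow(-170090, Rational(1, 2)) = Mul(I, Pow(170090, Rational(1, 2)))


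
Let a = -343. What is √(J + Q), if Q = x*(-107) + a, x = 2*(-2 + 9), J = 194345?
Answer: 2*√48126 ≈ 438.75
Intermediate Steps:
x = 14 (x = 2*7 = 14)
Q = -1841 (Q = 14*(-107) - 343 = -1498 - 343 = -1841)
√(J + Q) = √(194345 - 1841) = √192504 = 2*√48126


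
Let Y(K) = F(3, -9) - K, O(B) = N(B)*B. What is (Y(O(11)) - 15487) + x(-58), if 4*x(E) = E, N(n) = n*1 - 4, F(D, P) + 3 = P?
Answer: -31181/2 ≈ -15591.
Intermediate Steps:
F(D, P) = -3 + P
N(n) = -4 + n (N(n) = n - 4 = -4 + n)
O(B) = B*(-4 + B) (O(B) = (-4 + B)*B = B*(-4 + B))
Y(K) = -12 - K (Y(K) = (-3 - 9) - K = -12 - K)
x(E) = E/4
(Y(O(11)) - 15487) + x(-58) = ((-12 - 11*(-4 + 11)) - 15487) + (¼)*(-58) = ((-12 - 11*7) - 15487) - 29/2 = ((-12 - 1*77) - 15487) - 29/2 = ((-12 - 77) - 15487) - 29/2 = (-89 - 15487) - 29/2 = -15576 - 29/2 = -31181/2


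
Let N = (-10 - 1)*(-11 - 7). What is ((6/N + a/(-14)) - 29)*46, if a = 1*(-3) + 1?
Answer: -306314/231 ≈ -1326.0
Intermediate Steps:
a = -2 (a = -3 + 1 = -2)
N = 198 (N = -11*(-18) = 198)
((6/N + a/(-14)) - 29)*46 = ((6/198 - 2/(-14)) - 29)*46 = ((6*(1/198) - 2*(-1/14)) - 29)*46 = ((1/33 + 1/7) - 29)*46 = (40/231 - 29)*46 = -6659/231*46 = -306314/231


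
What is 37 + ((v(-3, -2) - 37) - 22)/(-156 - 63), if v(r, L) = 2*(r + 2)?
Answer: 8164/219 ≈ 37.279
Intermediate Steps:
v(r, L) = 4 + 2*r (v(r, L) = 2*(2 + r) = 4 + 2*r)
37 + ((v(-3, -2) - 37) - 22)/(-156 - 63) = 37 + (((4 + 2*(-3)) - 37) - 22)/(-156 - 63) = 37 + (((4 - 6) - 37) - 22)/(-219) = 37 - ((-2 - 37) - 22)/219 = 37 - (-39 - 22)/219 = 37 - 1/219*(-61) = 37 + 61/219 = 8164/219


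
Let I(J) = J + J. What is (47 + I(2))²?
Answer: 2601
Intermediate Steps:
I(J) = 2*J
(47 + I(2))² = (47 + 2*2)² = (47 + 4)² = 51² = 2601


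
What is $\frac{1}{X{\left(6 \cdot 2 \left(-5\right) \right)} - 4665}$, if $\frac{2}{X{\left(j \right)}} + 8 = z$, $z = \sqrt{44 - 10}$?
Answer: $- \frac{69983}{326508017} + \frac{\sqrt{34}}{326508017} \approx -0.00021432$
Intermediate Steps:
$z = \sqrt{34} \approx 5.8309$
$X{\left(j \right)} = \frac{2}{-8 + \sqrt{34}}$
$\frac{1}{X{\left(6 \cdot 2 \left(-5\right) \right)} - 4665} = \frac{1}{\left(- \frac{8}{15} - \frac{\sqrt{34}}{15}\right) - 4665} = \frac{1}{- \frac{69983}{15} - \frac{\sqrt{34}}{15}}$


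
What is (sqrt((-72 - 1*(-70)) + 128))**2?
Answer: 126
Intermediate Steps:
(sqrt((-72 - 1*(-70)) + 128))**2 = (sqrt((-72 + 70) + 128))**2 = (sqrt(-2 + 128))**2 = (sqrt(126))**2 = (3*sqrt(14))**2 = 126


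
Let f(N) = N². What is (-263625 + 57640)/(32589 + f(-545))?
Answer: -205985/329614 ≈ -0.62493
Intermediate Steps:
(-263625 + 57640)/(32589 + f(-545)) = (-263625 + 57640)/(32589 + (-545)²) = -205985/(32589 + 297025) = -205985/329614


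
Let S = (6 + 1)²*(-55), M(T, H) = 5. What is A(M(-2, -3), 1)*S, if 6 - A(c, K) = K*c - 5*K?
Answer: -16170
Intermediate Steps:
A(c, K) = 6 + 5*K - K*c (A(c, K) = 6 - (K*c - 5*K) = 6 - (-5*K + K*c) = 6 + (5*K - K*c) = 6 + 5*K - K*c)
S = -2695 (S = 7²*(-55) = 49*(-55) = -2695)
A(M(-2, -3), 1)*S = (6 + 5*1 - 1*1*5)*(-2695) = (6 + 5 - 5)*(-2695) = 6*(-2695) = -16170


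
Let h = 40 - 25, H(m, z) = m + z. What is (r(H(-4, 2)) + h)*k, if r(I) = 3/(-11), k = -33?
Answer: -486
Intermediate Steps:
h = 15
r(I) = -3/11 (r(I) = 3*(-1/11) = -3/11)
(r(H(-4, 2)) + h)*k = (-3/11 + 15)*(-33) = (162/11)*(-33) = -486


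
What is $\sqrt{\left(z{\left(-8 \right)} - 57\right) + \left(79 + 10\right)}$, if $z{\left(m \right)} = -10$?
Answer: $\sqrt{22} \approx 4.6904$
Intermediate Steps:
$\sqrt{\left(z{\left(-8 \right)} - 57\right) + \left(79 + 10\right)} = \sqrt{\left(-10 - 57\right) + \left(79 + 10\right)} = \sqrt{-67 + 89} = \sqrt{22}$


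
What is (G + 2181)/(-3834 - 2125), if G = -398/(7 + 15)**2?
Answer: -527603/1442078 ≈ -0.36586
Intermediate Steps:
G = -199/242 (G = -398/(22**2) = -398/484 = -398*1/484 = -199/242 ≈ -0.82231)
(G + 2181)/(-3834 - 2125) = (-199/242 + 2181)/(-3834 - 2125) = (527603/242)/(-5959) = (527603/242)*(-1/5959) = -527603/1442078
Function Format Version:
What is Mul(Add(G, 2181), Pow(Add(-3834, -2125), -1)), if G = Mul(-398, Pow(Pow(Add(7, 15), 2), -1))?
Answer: Rational(-527603, 1442078) ≈ -0.36586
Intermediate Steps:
G = Rational(-199, 242) (G = Mul(-398, Pow(Pow(22, 2), -1)) = Mul(-398, Pow(484, -1)) = Mul(-398, Rational(1, 484)) = Rational(-199, 242) ≈ -0.82231)
Mul(Add(G, 2181), Pow(Add(-3834, -2125), -1)) = Mul(Add(Rational(-199, 242), 2181), Pow(Add(-3834, -2125), -1)) = Mul(Rational(527603, 242), Pow(-5959, -1)) = Mul(Rational(527603, 242), Rational(-1, 5959)) = Rational(-527603, 1442078)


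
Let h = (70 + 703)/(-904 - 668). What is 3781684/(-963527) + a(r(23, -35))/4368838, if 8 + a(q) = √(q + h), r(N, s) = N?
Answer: -8260786235704/2104746685813 + √13905519/3433906668 ≈ -3.9248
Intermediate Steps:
h = -773/1572 (h = 773/(-1572) = 773*(-1/1572) = -773/1572 ≈ -0.49173)
a(q) = -8 + √(-773/1572 + q) (a(q) = -8 + √(q - 773/1572) = -8 + √(-773/1572 + q))
3781684/(-963527) + a(r(23, -35))/4368838 = 3781684/(-963527) + (-8 + √(-303789 + 617796*23)/786)/4368838 = 3781684*(-1/963527) + (-8 + √(-303789 + 14209308)/786)*(1/4368838) = -3781684/963527 + (-8 + √13905519/786)*(1/4368838) = -3781684/963527 + (-4/2184419 + √13905519/3433906668) = -8260786235704/2104746685813 + √13905519/3433906668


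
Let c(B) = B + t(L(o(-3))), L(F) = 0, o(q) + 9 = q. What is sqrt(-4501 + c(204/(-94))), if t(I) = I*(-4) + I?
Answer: I*sqrt(9947503)/47 ≈ 67.106*I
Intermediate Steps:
o(q) = -9 + q
t(I) = -3*I (t(I) = -4*I + I = -3*I)
c(B) = B (c(B) = B - 3*0 = B + 0 = B)
sqrt(-4501 + c(204/(-94))) = sqrt(-4501 + 204/(-94)) = sqrt(-4501 + 204*(-1/94)) = sqrt(-4501 - 102/47) = sqrt(-211649/47) = I*sqrt(9947503)/47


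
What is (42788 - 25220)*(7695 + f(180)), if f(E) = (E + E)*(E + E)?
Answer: 2411998560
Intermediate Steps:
f(E) = 4*E**2 (f(E) = (2*E)*(2*E) = 4*E**2)
(42788 - 25220)*(7695 + f(180)) = (42788 - 25220)*(7695 + 4*180**2) = 17568*(7695 + 4*32400) = 17568*(7695 + 129600) = 17568*137295 = 2411998560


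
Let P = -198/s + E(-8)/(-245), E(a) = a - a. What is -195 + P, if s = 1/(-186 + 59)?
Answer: 24951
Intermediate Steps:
E(a) = 0
s = -1/127 (s = 1/(-127) = -1/127 ≈ -0.0078740)
P = 25146 (P = -198/(-1/127) + 0/(-245) = -198*(-127) + 0*(-1/245) = 25146 + 0 = 25146)
-195 + P = -195 + 25146 = 24951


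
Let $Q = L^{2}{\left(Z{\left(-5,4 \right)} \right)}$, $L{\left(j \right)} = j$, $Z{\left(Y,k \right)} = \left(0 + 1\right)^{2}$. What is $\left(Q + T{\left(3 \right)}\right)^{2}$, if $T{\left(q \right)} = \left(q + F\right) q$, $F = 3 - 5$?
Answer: $16$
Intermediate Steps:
$Z{\left(Y,k \right)} = 1$ ($Z{\left(Y,k \right)} = 1^{2} = 1$)
$F = -2$ ($F = 3 - 5 = -2$)
$T{\left(q \right)} = q \left(-2 + q\right)$ ($T{\left(q \right)} = \left(q - 2\right) q = \left(-2 + q\right) q = q \left(-2 + q\right)$)
$Q = 1$ ($Q = 1^{2} = 1$)
$\left(Q + T{\left(3 \right)}\right)^{2} = \left(1 + 3 \left(-2 + 3\right)\right)^{2} = \left(1 + 3 \cdot 1\right)^{2} = \left(1 + 3\right)^{2} = 4^{2} = 16$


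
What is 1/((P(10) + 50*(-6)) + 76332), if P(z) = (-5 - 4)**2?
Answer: 1/76113 ≈ 1.3138e-5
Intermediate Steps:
P(z) = 81 (P(z) = (-9)**2 = 81)
1/((P(10) + 50*(-6)) + 76332) = 1/((81 + 50*(-6)) + 76332) = 1/((81 - 300) + 76332) = 1/(-219 + 76332) = 1/76113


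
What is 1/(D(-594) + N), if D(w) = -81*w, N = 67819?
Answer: 1/115933 ≈ 8.6257e-6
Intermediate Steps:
1/(D(-594) + N) = 1/(-81*(-594) + 67819) = 1/(48114 + 67819) = 1/115933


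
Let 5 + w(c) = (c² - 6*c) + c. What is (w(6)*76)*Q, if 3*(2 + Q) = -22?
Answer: -2128/3 ≈ -709.33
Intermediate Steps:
Q = -28/3 (Q = -2 + (⅓)*(-22) = -2 - 22/3 = -28/3 ≈ -9.3333)
w(c) = -5 + c² - 5*c (w(c) = -5 + ((c² - 6*c) + c) = -5 + (c² - 5*c) = -5 + c² - 5*c)
(w(6)*76)*Q = ((-5 + 6² - 5*6)*76)*(-28/3) = ((-5 + 36 - 30)*76)*(-28/3) = (1*76)*(-28/3) = 76*(-28/3) = -2128/3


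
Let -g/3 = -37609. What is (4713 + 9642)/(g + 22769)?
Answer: 14355/135596 ≈ 0.10587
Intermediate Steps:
g = 112827 (g = -3*(-37609) = 112827)
(4713 + 9642)/(g + 22769) = (4713 + 9642)/(112827 + 22769) = 14355/135596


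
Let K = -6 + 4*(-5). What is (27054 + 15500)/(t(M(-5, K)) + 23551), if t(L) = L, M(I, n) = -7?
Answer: 21277/11772 ≈ 1.8074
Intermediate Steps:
K = -26 (K = -6 - 20 = -26)
(27054 + 15500)/(t(M(-5, K)) + 23551) = (27054 + 15500)/(-7 + 23551) = 42554/23544 = 42554*(1/23544) = 21277/11772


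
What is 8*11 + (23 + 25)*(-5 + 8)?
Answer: 232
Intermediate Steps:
8*11 + (23 + 25)*(-5 + 8) = 88 + 48*3 = 88 + 144 = 232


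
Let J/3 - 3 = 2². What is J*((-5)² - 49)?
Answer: -504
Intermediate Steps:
J = 21 (J = 9 + 3*2² = 9 + 3*4 = 9 + 12 = 21)
J*((-5)² - 49) = 21*((-5)² - 49) = 21*(25 - 49) = 21*(-24) = -504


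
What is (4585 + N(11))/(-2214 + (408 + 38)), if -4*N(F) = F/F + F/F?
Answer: -9169/3536 ≈ -2.5930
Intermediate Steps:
N(F) = -1/2 (N(F) = -(F/F + F/F)/4 = -(1 + 1)/4 = -1/4*2 = -1/2)
(4585 + N(11))/(-2214 + (408 + 38)) = (4585 - 1/2)/(-2214 + (408 + 38)) = 9169/(2*(-2214 + 446)) = (9169/2)/(-1768) = (9169/2)*(-1/1768) = -9169/3536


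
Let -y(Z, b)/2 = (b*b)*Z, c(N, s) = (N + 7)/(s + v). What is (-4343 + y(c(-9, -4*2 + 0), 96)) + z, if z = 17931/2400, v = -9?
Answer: -88454391/13600 ≈ -6504.0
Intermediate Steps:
c(N, s) = (7 + N)/(-9 + s) (c(N, s) = (N + 7)/(s - 9) = (7 + N)/(-9 + s))
y(Z, b) = -2*Z*b**2 (y(Z, b) = -2*b*b*Z = -2*b**2*Z = -2*Z*b**2)
z = 5977/800 (z = 17931*(1/2400) = 5977/800 ≈ 7.4713)
(-4343 + y(c(-9, -4*2 + 0), 96)) + z = (-4343 - 2*(7 - 9)/(-9 + (-4*2 + 0))*96**2) + 5977/800 = (-4343 - 2*-2/(-9 + (-8 + 0))*9216) + 5977/800 = (-4343 - 2*-2/(-9 - 8)*9216) + 5977/800 = (-4343 - 2*-2/(-17)*9216) + 5977/800 = (-4343 - 2*(-1/17*(-2))*9216) + 5977/800 = (-4343 - 2*2/17*9216) + 5977/800 = (-4343 - 36864/17) + 5977/800 = -110695/17 + 5977/800 = -88454391/13600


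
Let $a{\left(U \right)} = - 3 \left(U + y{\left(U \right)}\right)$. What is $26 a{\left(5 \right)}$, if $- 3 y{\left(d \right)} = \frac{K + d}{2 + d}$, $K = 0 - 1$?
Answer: $- \frac{2626}{7} \approx -375.14$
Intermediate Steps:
$K = -1$
$y{\left(d \right)} = - \frac{-1 + d}{3 \left(2 + d\right)}$ ($y{\left(d \right)} = - \frac{\left(-1 + d\right) \frac{1}{2 + d}}{3} = - \frac{\frac{1}{2 + d} \left(-1 + d\right)}{3} = - \frac{-1 + d}{3 \left(2 + d\right)}$)
$a{\left(U \right)} = - 3 U - \frac{1 - U}{2 + U}$ ($a{\left(U \right)} = - 3 \left(U + \frac{1 - U}{3 \left(2 + U\right)}\right) = - 3 U - \frac{1 - U}{2 + U}$)
$26 a{\left(5 \right)} = 26 \frac{-1 + 5 - 15 \left(2 + 5\right)}{2 + 5} = 26 \frac{-1 + 5 - 15 \cdot 7}{7} = 26 \frac{-1 + 5 - 105}{7} = 26 \cdot \frac{1}{7} \left(-101\right) = 26 \left(- \frac{101}{7}\right) = - \frac{2626}{7}$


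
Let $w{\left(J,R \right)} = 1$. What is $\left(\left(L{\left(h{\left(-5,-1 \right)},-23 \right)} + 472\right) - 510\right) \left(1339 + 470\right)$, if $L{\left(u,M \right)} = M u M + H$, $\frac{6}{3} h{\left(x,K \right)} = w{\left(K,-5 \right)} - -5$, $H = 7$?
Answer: $2814804$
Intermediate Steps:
$h{\left(x,K \right)} = 3$ ($h{\left(x,K \right)} = \frac{1 - -5}{2} = \frac{1 + 5}{2} = \frac{1}{2} \cdot 6 = 3$)
$L{\left(u,M \right)} = 7 + u M^{2}$ ($L{\left(u,M \right)} = M u M + 7 = u M^{2} + 7 = 7 + u M^{2}$)
$\left(\left(L{\left(h{\left(-5,-1 \right)},-23 \right)} + 472\right) - 510\right) \left(1339 + 470\right) = \left(\left(\left(7 + 3 \left(-23\right)^{2}\right) + 472\right) - 510\right) \left(1339 + 470\right) = \left(\left(\left(7 + 3 \cdot 529\right) + 472\right) - 510\right) 1809 = \left(\left(\left(7 + 1587\right) + 472\right) - 510\right) 1809 = \left(\left(1594 + 472\right) - 510\right) 1809 = \left(2066 - 510\right) 1809 = 1556 \cdot 1809 = 2814804$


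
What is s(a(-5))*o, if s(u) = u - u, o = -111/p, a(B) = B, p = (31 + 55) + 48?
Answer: 0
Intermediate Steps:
p = 134 (p = 86 + 48 = 134)
o = -111/134 ≈ -0.82836
s(u) = 0
s(a(-5))*o = 0*(-111/134) = 0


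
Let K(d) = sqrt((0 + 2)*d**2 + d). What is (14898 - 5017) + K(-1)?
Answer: 9882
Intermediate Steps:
K(d) = sqrt(d + 2*d**2) (K(d) = sqrt(2*d**2 + d) = sqrt(d + 2*d**2))
(14898 - 5017) + K(-1) = (14898 - 5017) + sqrt(-(1 + 2*(-1))) = 9881 + sqrt(-(1 - 2)) = 9881 + sqrt(-1*(-1)) = 9881 + sqrt(1) = 9881 + 1 = 9882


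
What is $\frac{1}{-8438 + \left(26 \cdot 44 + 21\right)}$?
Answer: $- \frac{1}{7273} \approx -0.00013749$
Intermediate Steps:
$\frac{1}{-8438 + \left(26 \cdot 44 + 21\right)} = \frac{1}{-8438 + \left(1144 + 21\right)} = \frac{1}{-8438 + 1165} = \frac{1}{-7273} = - \frac{1}{7273}$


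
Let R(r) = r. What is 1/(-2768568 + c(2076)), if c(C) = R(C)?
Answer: -1/2766492 ≈ -3.6147e-7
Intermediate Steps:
c(C) = C
1/(-2768568 + c(2076)) = 1/(-2768568 + 2076) = 1/(-2766492) = -1/2766492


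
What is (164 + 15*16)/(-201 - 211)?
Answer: -101/103 ≈ -0.98058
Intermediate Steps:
(164 + 15*16)/(-201 - 211) = (164 + 240)/(-412) = 404*(-1/412) = -101/103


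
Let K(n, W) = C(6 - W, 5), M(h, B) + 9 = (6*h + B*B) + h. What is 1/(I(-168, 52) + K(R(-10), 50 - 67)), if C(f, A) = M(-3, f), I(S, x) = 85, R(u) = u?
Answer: 1/584 ≈ 0.0017123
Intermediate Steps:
M(h, B) = -9 + B² + 7*h (M(h, B) = -9 + ((6*h + B*B) + h) = -9 + ((6*h + B²) + h) = -9 + ((B² + 6*h) + h) = -9 + (B² + 7*h) = -9 + B² + 7*h)
C(f, A) = -30 + f² (C(f, A) = -9 + f² + 7*(-3) = -9 + f² - 21 = -30 + f²)
K(n, W) = -30 + (6 - W)²
1/(I(-168, 52) + K(R(-10), 50 - 67)) = 1/(85 + (-30 + (-6 + (50 - 67))²)) = 1/(85 + (-30 + (-6 - 17)²)) = 1/(85 + (-30 + (-23)²)) = 1/(85 + (-30 + 529)) = 1/(85 + 499) = 1/584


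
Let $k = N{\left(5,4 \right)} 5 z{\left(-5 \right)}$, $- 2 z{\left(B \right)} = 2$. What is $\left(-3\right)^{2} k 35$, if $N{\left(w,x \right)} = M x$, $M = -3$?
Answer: $18900$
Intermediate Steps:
$z{\left(B \right)} = -1$ ($z{\left(B \right)} = \left(- \frac{1}{2}\right) 2 = -1$)
$N{\left(w,x \right)} = - 3 x$
$k = 60$ ($k = \left(-3\right) 4 \cdot 5 \left(-1\right) = \left(-12\right) 5 \left(-1\right) = \left(-60\right) \left(-1\right) = 60$)
$\left(-3\right)^{2} k 35 = \left(-3\right)^{2} \cdot 60 \cdot 35 = 9 \cdot 60 \cdot 35 = 540 \cdot 35 = 18900$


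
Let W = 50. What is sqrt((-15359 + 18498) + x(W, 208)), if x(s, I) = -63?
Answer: 2*sqrt(769) ≈ 55.462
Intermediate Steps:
sqrt((-15359 + 18498) + x(W, 208)) = sqrt((-15359 + 18498) - 63) = sqrt(3139 - 63) = sqrt(3076) = 2*sqrt(769)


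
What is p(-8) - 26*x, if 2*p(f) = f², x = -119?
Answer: 3126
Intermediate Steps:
p(f) = f²/2
p(-8) - 26*x = (½)*(-8)² - 26*(-119) = (½)*64 + 3094 = 32 + 3094 = 3126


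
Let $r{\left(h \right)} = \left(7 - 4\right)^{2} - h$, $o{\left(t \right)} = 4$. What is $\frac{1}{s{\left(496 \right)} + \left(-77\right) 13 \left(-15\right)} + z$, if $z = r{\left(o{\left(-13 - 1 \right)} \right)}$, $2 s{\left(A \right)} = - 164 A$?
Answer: $\frac{128284}{25657} \approx 5.0$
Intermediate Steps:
$s{\left(A \right)} = - 82 A$ ($s{\left(A \right)} = \frac{\left(-164\right) A}{2} = - 82 A$)
$r{\left(h \right)} = 9 - h$ ($r{\left(h \right)} = 3^{2} - h = 9 - h$)
$z = 5$ ($z = 9 - 4 = 5$)
$\frac{1}{s{\left(496 \right)} + \left(-77\right) 13 \left(-15\right)} + z = \frac{1}{\left(-82\right) 496 + \left(-77\right) 13 \left(-15\right)} + 5 = \frac{1}{-40672 - -15015} + 5 = \frac{1}{-40672 + 15015} + 5 = \frac{1}{-25657} + 5 = - \frac{1}{25657} + 5 = \frac{128284}{25657}$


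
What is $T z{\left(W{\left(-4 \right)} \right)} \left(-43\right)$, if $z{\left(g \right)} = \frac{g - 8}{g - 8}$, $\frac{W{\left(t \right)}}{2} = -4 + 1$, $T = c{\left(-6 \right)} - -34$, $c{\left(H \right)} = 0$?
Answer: $-1462$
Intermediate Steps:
$T = 34$ ($T = 0 - -34 = 0 + 34 = 34$)
$W{\left(t \right)} = -6$ ($W{\left(t \right)} = 2 \left(-4 + 1\right) = 2 \left(-3\right) = -6$)
$z{\left(g \right)} = 1$ ($z{\left(g \right)} = \frac{-8 + g}{-8 + g} = 1$)
$T z{\left(W{\left(-4 \right)} \right)} \left(-43\right) = 34 \cdot 1 \left(-43\right) = 34 \left(-43\right) = -1462$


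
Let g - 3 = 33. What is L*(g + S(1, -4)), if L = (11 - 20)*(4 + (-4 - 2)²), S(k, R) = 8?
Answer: -15840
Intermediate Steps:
g = 36 (g = 3 + 33 = 36)
L = -360 (L = -9*(4 + (-6)²) = -9*(4 + 36) = -9*40 = -360)
L*(g + S(1, -4)) = -360*(36 + 8) = -360*44 = -15840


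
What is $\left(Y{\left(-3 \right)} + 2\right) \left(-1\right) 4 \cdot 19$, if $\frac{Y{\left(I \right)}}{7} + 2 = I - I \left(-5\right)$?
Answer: $10488$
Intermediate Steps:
$Y{\left(I \right)} = -14 + 42 I$ ($Y{\left(I \right)} = -14 + 7 \left(I - I \left(-5\right)\right) = -14 + 7 \left(I - - 5 I\right) = -14 + 7 \left(I + 5 I\right) = -14 + 7 \cdot 6 I = -14 + 42 I$)
$\left(Y{\left(-3 \right)} + 2\right) \left(-1\right) 4 \cdot 19 = \left(\left(-14 + 42 \left(-3\right)\right) + 2\right) \left(-1\right) 4 \cdot 19 = \left(\left(-14 - 126\right) + 2\right) \left(-1\right) 4 \cdot 19 = \left(-140 + 2\right) \left(-1\right) 4 \cdot 19 = \left(-138\right) \left(-1\right) 4 \cdot 19 = 138 \cdot 4 \cdot 19 = 552 \cdot 19 = 10488$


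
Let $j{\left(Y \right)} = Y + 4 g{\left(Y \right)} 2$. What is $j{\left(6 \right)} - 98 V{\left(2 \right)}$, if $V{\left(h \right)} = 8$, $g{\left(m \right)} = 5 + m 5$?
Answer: $-498$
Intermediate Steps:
$g{\left(m \right)} = 5 + 5 m$
$j{\left(Y \right)} = 40 + 41 Y$ ($j{\left(Y \right)} = Y + 4 \left(5 + 5 Y\right) 2 = Y + \left(20 + 20 Y\right) 2 = Y + \left(40 + 40 Y\right) = 40 + 41 Y$)
$j{\left(6 \right)} - 98 V{\left(2 \right)} = \left(40 + 41 \cdot 6\right) - 784 = \left(40 + 246\right) - 784 = 286 - 784 = -498$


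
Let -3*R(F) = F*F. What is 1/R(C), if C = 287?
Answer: -3/82369 ≈ -3.6421e-5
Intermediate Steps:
R(F) = -F**2/3 (R(F) = -F*F/3 = -F**2/3)
1/R(C) = 1/(-1/3*287**2) = 1/(-1/3*82369) = 1/(-82369/3) = -3/82369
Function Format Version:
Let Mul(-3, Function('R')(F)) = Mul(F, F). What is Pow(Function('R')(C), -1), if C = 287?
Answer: Rational(-3, 82369) ≈ -3.6421e-5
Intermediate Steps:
Function('R')(F) = Mul(Rational(-1, 3), Pow(F, 2)) (Function('R')(F) = Mul(Rational(-1, 3), Mul(F, F)) = Mul(Rational(-1, 3), Pow(F, 2)))
Pow(Function('R')(C), -1) = Pow(Mul(Rational(-1, 3), Pow(287, 2)), -1) = Pow(Mul(Rational(-1, 3), 82369), -1) = Pow(Rational(-82369, 3), -1) = Rational(-3, 82369)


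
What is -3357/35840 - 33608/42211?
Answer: -1346213047/1512842240 ≈ -0.88986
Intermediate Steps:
-3357/35840 - 33608/42211 = -1346213047/1512842240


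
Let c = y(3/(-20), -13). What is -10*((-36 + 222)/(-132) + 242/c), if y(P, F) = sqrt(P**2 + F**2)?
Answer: 155/11 - 48400*sqrt(67609)/67609 ≈ -172.05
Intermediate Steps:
y(P, F) = sqrt(F**2 + P**2)
c = sqrt(67609)/20 (c = sqrt((-13)**2 + (3/(-20))**2) = sqrt(169 + (3*(-1/20))**2) = sqrt(169 + (-3/20)**2) = sqrt(169 + 9/400) = sqrt(67609/400) = sqrt(67609)/20 ≈ 13.001)
-10*((-36 + 222)/(-132) + 242/c) = -10*((-36 + 222)/(-132) + 242/((sqrt(67609)/20))) = -10*(186*(-1/132) + 242*(20*sqrt(67609)/67609)) = -10*(-31/22 + 4840*sqrt(67609)/67609) = 155/11 - 48400*sqrt(67609)/67609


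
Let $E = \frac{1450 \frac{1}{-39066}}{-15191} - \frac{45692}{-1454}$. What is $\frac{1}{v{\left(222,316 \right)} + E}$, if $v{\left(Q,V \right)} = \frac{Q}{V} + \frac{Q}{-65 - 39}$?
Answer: $\frac{886176358272348}{26579045945063981} \approx 0.033341$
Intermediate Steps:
$v{\left(Q,V \right)} = - \frac{Q}{104} + \frac{Q}{V}$ ($v{\left(Q,V \right)} = \frac{Q}{V} + \frac{Q}{-65 - 39} = \frac{Q}{V} + \frac{Q}{-104} = \frac{Q}{V} + Q \left(- \frac{1}{104}\right) = \frac{Q}{V} - \frac{Q}{104} = - \frac{Q}{104} + \frac{Q}{V}$)
$E = \frac{6778998222413}{215719658781}$ ($E = 1450 \left(- \frac{1}{39066}\right) \left(- \frac{1}{15191}\right) - - \frac{22846}{727} = \left(- \frac{725}{19533}\right) \left(- \frac{1}{15191}\right) + \frac{22846}{727} = \frac{725}{296725803} + \frac{22846}{727} = \frac{6778998222413}{215719658781} \approx 31.425$)
$\frac{1}{v{\left(222,316 \right)} + E} = \frac{1}{\left(\left(- \frac{1}{104}\right) 222 + \frac{222}{316}\right) + \frac{6778998222413}{215719658781}} = \frac{1}{\left(- \frac{111}{52} + 222 \cdot \frac{1}{316}\right) + \frac{6778998222413}{215719658781}} = \frac{1}{\left(- \frac{111}{52} + \frac{111}{158}\right) + \frac{6778998222413}{215719658781}} = \frac{1}{- \frac{5883}{4108} + \frac{6778998222413}{215719658781}} = \frac{1}{\frac{26579045945063981}{886176358272348}} = \frac{886176358272348}{26579045945063981}$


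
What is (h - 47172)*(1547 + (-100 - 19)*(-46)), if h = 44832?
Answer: -16429140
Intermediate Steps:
(h - 47172)*(1547 + (-100 - 19)*(-46)) = (44832 - 47172)*(1547 + (-100 - 19)*(-46)) = -2340*(1547 - 119*(-46)) = -2340*(1547 + 5474) = -2340*7021 = -16429140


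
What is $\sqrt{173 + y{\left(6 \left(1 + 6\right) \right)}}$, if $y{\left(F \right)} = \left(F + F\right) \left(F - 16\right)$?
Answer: $\sqrt{2357} \approx 48.549$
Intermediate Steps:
$y{\left(F \right)} = 2 F \left(-16 + F\right)$
$\sqrt{173 + y{\left(6 \left(1 + 6\right) \right)}} = \sqrt{173 + 2 \cdot 6 \left(1 + 6\right) \left(-16 + 6 \left(1 + 6\right)\right)} = \sqrt{173 + 2 \cdot 6 \cdot 7 \left(-16 + 6 \cdot 7\right)} = \sqrt{173 + 2 \cdot 42 \left(-16 + 42\right)} = \sqrt{173 + 2 \cdot 42 \cdot 26} = \sqrt{173 + 2184} = \sqrt{2357}$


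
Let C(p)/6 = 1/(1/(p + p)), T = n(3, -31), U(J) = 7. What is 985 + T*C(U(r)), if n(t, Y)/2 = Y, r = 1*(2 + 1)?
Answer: -4223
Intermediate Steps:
r = 3 (r = 1*3 = 3)
n(t, Y) = 2*Y
T = -62 (T = 2*(-31) = -62)
C(p) = 12*p (C(p) = 6/(1/(p + p)) = 6/(1/(2*p)) = 6/((1/(2*p))) = 6*(2*p) = 12*p)
985 + T*C(U(r)) = 985 - 744*7 = 985 - 62*84 = 985 - 5208 = -4223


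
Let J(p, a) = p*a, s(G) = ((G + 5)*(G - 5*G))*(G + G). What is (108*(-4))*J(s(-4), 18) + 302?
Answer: 995630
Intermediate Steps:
s(G) = -8*G²*(5 + G) (s(G) = ((5 + G)*(-4*G))*(2*G) = (-4*G*(5 + G))*(2*G) = -8*G²*(5 + G))
J(p, a) = a*p
(108*(-4))*J(s(-4), 18) + 302 = (108*(-4))*(18*(8*(-4)²*(-5 - 1*(-4)))) + 302 = -7776*8*16*(-5 + 4) + 302 = -7776*8*16*(-1) + 302 = -7776*(-128) + 302 = -432*(-2304) + 302 = 995328 + 302 = 995630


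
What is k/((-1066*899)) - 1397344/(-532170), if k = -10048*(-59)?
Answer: 255908714864/127499151195 ≈ 2.0071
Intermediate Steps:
k = 592832
k/((-1066*899)) - 1397344/(-532170) = 592832/((-1066*899)) - 1397344/(-532170) = 592832/(-958334) - 1397344*(-1/532170) = 592832*(-1/958334) + 698672/266085 = -296416/479167 + 698672/266085 = 255908714864/127499151195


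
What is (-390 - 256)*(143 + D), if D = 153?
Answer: -191216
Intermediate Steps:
(-390 - 256)*(143 + D) = (-390 - 256)*(143 + 153) = -646*296 = -191216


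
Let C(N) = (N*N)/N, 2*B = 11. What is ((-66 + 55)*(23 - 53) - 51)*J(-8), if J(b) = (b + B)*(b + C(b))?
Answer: 11160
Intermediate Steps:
B = 11/2 (B = (½)*11 = 11/2 ≈ 5.5000)
C(N) = N (C(N) = N²/N = N)
J(b) = 2*b*(11/2 + b) (J(b) = (b + 11/2)*(b + b) = (11/2 + b)*(2*b) = 2*b*(11/2 + b))
((-66 + 55)*(23 - 53) - 51)*J(-8) = ((-66 + 55)*(23 - 53) - 51)*(-8*(11 + 2*(-8))) = (-11*(-30) - 51)*(-8*(11 - 16)) = (330 - 51)*(-8*(-5)) = 279*40 = 11160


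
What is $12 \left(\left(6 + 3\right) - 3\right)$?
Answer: $72$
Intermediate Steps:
$12 \left(\left(6 + 3\right) - 3\right) = 12 \left(9 - 3\right) = 12 \cdot 6 = 72$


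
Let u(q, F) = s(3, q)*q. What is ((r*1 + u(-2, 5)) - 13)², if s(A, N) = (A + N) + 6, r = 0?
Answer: 729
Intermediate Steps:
s(A, N) = 6 + A + N
u(q, F) = q*(9 + q) (u(q, F) = (6 + 3 + q)*q = (9 + q)*q = q*(9 + q))
((r*1 + u(-2, 5)) - 13)² = ((0*1 - 2*(9 - 2)) - 13)² = ((0 - 2*7) - 13)² = ((0 - 14) - 13)² = (-14 - 13)² = (-27)² = 729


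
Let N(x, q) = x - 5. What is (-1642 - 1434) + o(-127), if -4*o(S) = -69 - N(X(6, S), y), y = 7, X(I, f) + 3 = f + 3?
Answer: -12367/4 ≈ -3091.8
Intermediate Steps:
X(I, f) = f (X(I, f) = -3 + (f + 3) = -3 + (3 + f) = f)
N(x, q) = -5 + x
o(S) = 16 + S/4 (o(S) = -(-69 - (-5 + S))/4 = -(-69 + (5 - S))/4 = -(-64 - S)/4 = 16 + S/4)
(-1642 - 1434) + o(-127) = (-1642 - 1434) + (16 + (¼)*(-127)) = -3076 + (16 - 127/4) = -3076 - 63/4 = -12367/4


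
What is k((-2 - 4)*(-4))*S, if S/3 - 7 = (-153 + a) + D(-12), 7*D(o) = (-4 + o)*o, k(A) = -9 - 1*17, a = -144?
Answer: 143364/7 ≈ 20481.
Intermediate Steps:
k(A) = -26 (k(A) = -9 - 17 = -26)
D(o) = o*(-4 + o)/7 (D(o) = ((-4 + o)*o)/7 = (o*(-4 + o))/7 = o*(-4 + o)/7)
S = -5514/7 (S = 21 + 3*((-153 - 144) + (⅐)*(-12)*(-4 - 12)) = 21 + 3*(-297 + (⅐)*(-12)*(-16)) = 21 + 3*(-297 + 192/7) = 21 + 3*(-1887/7) = 21 - 5661/7 = -5514/7 ≈ -787.71)
k((-2 - 4)*(-4))*S = -26*(-5514/7) = 143364/7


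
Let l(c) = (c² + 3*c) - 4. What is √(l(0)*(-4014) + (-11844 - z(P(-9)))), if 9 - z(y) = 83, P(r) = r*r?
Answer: √4286 ≈ 65.468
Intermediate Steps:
P(r) = r²
z(y) = -74 (z(y) = 9 - 1*83 = 9 - 83 = -74)
l(c) = -4 + c² + 3*c
√(l(0)*(-4014) + (-11844 - z(P(-9)))) = √((-4 + 0² + 3*0)*(-4014) + (-11844 - 1*(-74))) = √((-4 + 0 + 0)*(-4014) + (-11844 + 74)) = √(-4*(-4014) - 11770) = √(16056 - 11770) = √4286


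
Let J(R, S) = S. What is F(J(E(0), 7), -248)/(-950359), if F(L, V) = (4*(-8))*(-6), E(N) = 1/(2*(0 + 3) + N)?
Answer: -192/950359 ≈ -0.00020203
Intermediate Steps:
E(N) = 1/(6 + N) (E(N) = 1/(2*3 + N) = 1/(6 + N))
F(L, V) = 192 (F(L, V) = -32*(-6) = 192)
F(J(E(0), 7), -248)/(-950359) = 192/(-950359) = 192*(-1/950359) = -192/950359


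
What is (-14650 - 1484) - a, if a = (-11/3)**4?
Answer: -1321495/81 ≈ -16315.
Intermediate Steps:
a = 14641/81 (a = (-11*1/3)**4 = (-11/3)**4 = 14641/81 ≈ 180.75)
(-14650 - 1484) - a = (-14650 - 1484) - 1*14641/81 = -16134 - 14641/81 = -1321495/81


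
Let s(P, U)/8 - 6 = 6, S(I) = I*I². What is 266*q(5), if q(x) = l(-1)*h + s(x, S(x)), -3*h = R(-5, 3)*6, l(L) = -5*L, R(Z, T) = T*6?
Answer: -22344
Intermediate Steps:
S(I) = I³
R(Z, T) = 6*T
s(P, U) = 96 (s(P, U) = 48 + 8*6 = 48 + 48 = 96)
h = -36 (h = -6*3*6/3 = -6*6 = -⅓*108 = -36)
q(x) = -84 (q(x) = -5*(-1)*(-36) + 96 = 5*(-36) + 96 = -180 + 96 = -84)
266*q(5) = 266*(-84) = -22344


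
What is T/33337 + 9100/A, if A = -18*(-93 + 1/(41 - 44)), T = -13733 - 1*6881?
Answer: 1919537/400044 ≈ 4.7983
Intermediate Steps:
T = -20614 (T = -13733 - 6881 = -20614)
A = 1680 (A = -18*(-93 + 1/(-3)) = -18*(-93 - 1/3) = -18*(-280/3) = 1680)
T/33337 + 9100/A = -20614/33337 + 9100/1680 = -20614*1/33337 + 9100*(1/1680) = -20614/33337 + 65/12 = 1919537/400044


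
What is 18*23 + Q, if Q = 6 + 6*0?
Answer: 420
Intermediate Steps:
Q = 6 (Q = 6 + 0 = 6)
18*23 + Q = 18*23 + 6 = 414 + 6 = 420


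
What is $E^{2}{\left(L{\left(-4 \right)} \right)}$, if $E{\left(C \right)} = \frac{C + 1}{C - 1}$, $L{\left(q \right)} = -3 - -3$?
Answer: $1$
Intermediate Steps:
$L{\left(q \right)} = 0$ ($L{\left(q \right)} = -3 + 3 = 0$)
$E{\left(C \right)} = \frac{1 + C}{-1 + C}$
$E^{2}{\left(L{\left(-4 \right)} \right)} = \left(\frac{1 + 0}{-1 + 0}\right)^{2} = \left(\frac{1}{-1} \cdot 1\right)^{2} = \left(\left(-1\right) 1\right)^{2} = \left(-1\right)^{2} = 1$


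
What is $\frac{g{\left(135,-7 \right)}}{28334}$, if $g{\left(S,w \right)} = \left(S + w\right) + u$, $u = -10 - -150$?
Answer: $\frac{134}{14167} \approx 0.0094586$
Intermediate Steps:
$u = 140$ ($u = -10 + 150 = 140$)
$g{\left(S,w \right)} = 140 + S + w$ ($g{\left(S,w \right)} = \left(S + w\right) + 140 = 140 + S + w$)
$\frac{g{\left(135,-7 \right)}}{28334} = \frac{140 + 135 - 7}{28334} = 268 \cdot \frac{1}{28334} = \frac{134}{14167}$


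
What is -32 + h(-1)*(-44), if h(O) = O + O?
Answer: 56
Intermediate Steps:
h(O) = 2*O
-32 + h(-1)*(-44) = -32 + (2*(-1))*(-44) = -32 - 2*(-44) = -32 + 88 = 56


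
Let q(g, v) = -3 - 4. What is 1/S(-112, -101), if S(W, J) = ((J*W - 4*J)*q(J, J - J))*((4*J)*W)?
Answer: -1/3710878976 ≈ -2.6948e-10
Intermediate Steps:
q(g, v) = -7
S(W, J) = 4*J*W*(28*J - 7*J*W) (S(W, J) = ((J*W - 4*J)*(-7))*((4*J)*W) = ((-4*J + J*W)*(-7))*(4*J*W) = (28*J - 7*J*W)*(4*J*W) = 4*J*W*(28*J - 7*J*W))
1/S(-112, -101) = 1/(28*(-112)*(-101)**2*(4 - 1*(-112))) = 1/(28*(-112)*10201*(4 + 112)) = 1/(28*(-112)*10201*116) = 1/(-3710878976) = -1/3710878976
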